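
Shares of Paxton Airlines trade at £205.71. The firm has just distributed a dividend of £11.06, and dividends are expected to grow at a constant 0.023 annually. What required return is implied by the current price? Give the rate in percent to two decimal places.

7.80%

Rearranging the constant-growth DDM: r = D₁/P₀ + g.
D₁ = 11.06 × (1 + 0.023) = 11.3144.
r = 11.3144 / 205.71 + 0.023 = 0.05500 + 0.023 = 0.07800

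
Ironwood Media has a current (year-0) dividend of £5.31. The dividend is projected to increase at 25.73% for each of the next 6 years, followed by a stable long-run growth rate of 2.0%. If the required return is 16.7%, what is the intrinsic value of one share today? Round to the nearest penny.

£99.31

Two-stage DDM. Project D₁…D_6 at 0.2573, terminal growth 0.02, discount at r = 0.167.
D_1 = 6.6763
D_2 = 8.3941
D_3 = 10.5539
D_4 = 13.2694
D_5 = 16.6836
D_6 = 20.9763
Terminal value at t=6: TV = D_7/(r−g) = 21.3958/(0.167−0.02) = 145.5495
P₀ = 6.6763/(1+0.167)^1 + 8.3941/(1+0.167)^2 + 10.5539/(1+0.167)^3 + 13.2694/(1+0.167)^4 + 16.6836/(1+0.167)^5 + 20.9763/(1+0.167)^6 + 145.5495/(1+0.167)^6 = 99.3130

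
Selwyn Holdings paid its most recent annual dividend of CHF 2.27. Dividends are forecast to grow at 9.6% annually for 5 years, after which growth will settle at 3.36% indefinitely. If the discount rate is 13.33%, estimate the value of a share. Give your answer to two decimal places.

Two-stage DDM. Project D₁…D_5 at 0.096, terminal growth 0.0336, discount at r = 0.1333.
D_1 = 2.4879
D_2 = 2.7268
D_3 = 2.9885
D_4 = 3.2754
D_5 = 3.5899
Terminal value at t=5: TV = D_6/(r−g) = 3.7105/(0.1333−0.0336) = 37.2165
P₀ = 2.4879/(1+0.1333)^1 + 2.7268/(1+0.1333)^2 + 2.9885/(1+0.1333)^3 + 3.2754/(1+0.1333)^4 + 3.5899/(1+0.1333)^5 + 37.2165/(1+0.1333)^5 = 30.1846

CHF 30.18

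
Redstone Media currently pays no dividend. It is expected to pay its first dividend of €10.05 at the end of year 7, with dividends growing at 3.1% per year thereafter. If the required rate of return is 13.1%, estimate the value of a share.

Deferred-dividend DDM. At t=6 the remaining stream is a growing perpetuity with first payment D_7 = 10.05.
V_6 = D_7/(r−g) = 10.05/(0.131−0.031) = 100.5000
P₀ = V_6/(1+r)^6 = 100.5000/(1+0.131)^6 = 48.0165

€48.02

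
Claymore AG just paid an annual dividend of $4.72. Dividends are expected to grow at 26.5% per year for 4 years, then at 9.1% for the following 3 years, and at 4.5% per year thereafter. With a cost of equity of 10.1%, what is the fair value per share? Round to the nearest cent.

$200.62

Three-stage DDM. Project D₁…D_7; terminal Gordon value at t=7 with g = 0.045; discount at r = 0.101.
D_1 = 5.9708
D_2 = 7.5531
D_3 = 9.5546
D_4 = 12.0866
D_5 = 13.1865
D_6 = 14.3864
D_7 = 15.6956
TV_7 = 16.4019/(0.101−0.045) = 292.8914
P₀ = Σ Dₜ/(1+r)ᵗ + TV_7/(1+r)^7 = 200.6154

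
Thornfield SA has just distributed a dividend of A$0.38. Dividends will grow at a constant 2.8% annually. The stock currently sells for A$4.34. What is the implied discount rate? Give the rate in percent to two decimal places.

11.80%

Rearranging the constant-growth DDM: r = D₁/P₀ + g.
D₁ = 0.38 × (1 + 0.028) = 0.3906.
r = 0.3906 / 4.34 + 0.028 = 0.09001 + 0.028 = 0.11801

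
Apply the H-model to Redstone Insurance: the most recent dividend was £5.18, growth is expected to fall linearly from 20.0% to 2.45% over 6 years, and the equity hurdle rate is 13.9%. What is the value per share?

H-model: P₀ = D₀[(1+g_L) + H(g_S−g_L)]/(r−g_L), with H = 6/2 = 3.
P₀ = 5.18 × [(1+0.0245) + 3×(0.2−0.0245)] / (0.139−0.0245)
   = 5.18 × 1.5510 / 0.1145 = 70.1675

£70.17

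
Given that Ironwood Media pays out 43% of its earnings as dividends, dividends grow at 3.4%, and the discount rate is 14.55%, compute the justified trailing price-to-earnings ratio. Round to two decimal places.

3.99

Justified trailing P/E = b(1+g)/(r−g) = 0.43×(1+0.034)/(0.1455−0.034) = 3.9876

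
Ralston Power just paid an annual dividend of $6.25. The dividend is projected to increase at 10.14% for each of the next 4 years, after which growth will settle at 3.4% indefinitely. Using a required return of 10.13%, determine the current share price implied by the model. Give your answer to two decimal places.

Two-stage DDM. Project D₁…D_4 at 0.1014, terminal growth 0.034, discount at r = 0.1013.
D_1 = 6.8837
D_2 = 7.5818
D_3 = 8.3506
D_4 = 9.1973
Terminal value at t=4: TV = D_5/(r−g) = 9.5100/(0.1013−0.034) = 141.3077
P₀ = 6.8837/(1+0.1013)^1 + 7.5818/(1+0.1013)^2 + 8.3506/(1+0.1013)^3 + 9.1973/(1+0.1013)^4 + 141.3077/(1+0.1013)^4 = 121.0658

$121.07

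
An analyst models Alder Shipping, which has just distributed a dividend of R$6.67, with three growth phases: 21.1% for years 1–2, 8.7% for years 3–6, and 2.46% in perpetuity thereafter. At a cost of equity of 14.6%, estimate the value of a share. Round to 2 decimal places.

Three-stage DDM. Project D₁…D_6; terminal Gordon value at t=6 with g = 0.0246; discount at r = 0.146.
D_1 = 8.0774
D_2 = 9.7817
D_3 = 10.6327
D_4 = 11.5577
D_5 = 12.5633
D_6 = 13.6563
TV_6 = 13.9922/(0.146−0.0246) = 115.2572
P₀ = Σ Dₜ/(1+r)ᵗ + TV_6/(1+r)^6 = 91.5282

R$91.53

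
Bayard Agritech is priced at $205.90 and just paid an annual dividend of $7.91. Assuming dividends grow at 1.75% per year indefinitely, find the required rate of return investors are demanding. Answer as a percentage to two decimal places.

5.66%

Rearranging the constant-growth DDM: r = D₁/P₀ + g.
D₁ = 7.91 × (1 + 0.0175) = 8.0484.
r = 8.0484 / 205.90 + 0.0175 = 0.03909 + 0.0175 = 0.05659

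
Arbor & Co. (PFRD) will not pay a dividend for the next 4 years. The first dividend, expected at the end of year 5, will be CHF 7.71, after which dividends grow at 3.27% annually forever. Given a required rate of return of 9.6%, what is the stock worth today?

Deferred-dividend DDM. At t=4 the remaining stream is a growing perpetuity with first payment D_5 = 7.71.
V_4 = D_5/(r−g) = 7.71/(0.096−0.0327) = 121.8009
P₀ = V_4/(1+r)^4 = 121.8009/(1+0.096)^4 = 84.4128

CHF 84.41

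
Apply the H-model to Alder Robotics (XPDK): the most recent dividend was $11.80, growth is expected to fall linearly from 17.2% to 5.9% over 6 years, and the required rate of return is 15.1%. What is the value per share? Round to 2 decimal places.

$179.31

H-model: P₀ = D₀[(1+g_L) + H(g_S−g_L)]/(r−g_L), with H = 6/2 = 3.
P₀ = 11.80 × [(1+0.059) + 3×(0.172−0.059)] / (0.151−0.059)
   = 11.80 × 1.3980 / 0.092 = 179.3087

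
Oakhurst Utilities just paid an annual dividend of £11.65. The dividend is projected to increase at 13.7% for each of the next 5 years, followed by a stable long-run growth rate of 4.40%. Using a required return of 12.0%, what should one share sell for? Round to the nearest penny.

£233.51

Two-stage DDM. Project D₁…D_5 at 0.137, terminal growth 0.044, discount at r = 0.12.
D_1 = 13.2461
D_2 = 15.0608
D_3 = 17.1241
D_4 = 19.4701
D_5 = 22.1375
Terminal value at t=5: TV = D_6/(r−g) = 23.1115/(0.12−0.044) = 304.0991
P₀ = 13.2461/(1+0.12)^1 + 15.0608/(1+0.12)^2 + 17.1241/(1+0.12)^3 + 19.4701/(1+0.12)^4 + 22.1375/(1+0.12)^5 + 304.0991/(1+0.12)^5 = 233.5108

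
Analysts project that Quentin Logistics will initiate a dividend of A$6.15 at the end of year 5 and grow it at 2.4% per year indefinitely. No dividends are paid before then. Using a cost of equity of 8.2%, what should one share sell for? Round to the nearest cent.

A$77.36

Deferred-dividend DDM. At t=4 the remaining stream is a growing perpetuity with first payment D_5 = 6.15.
V_4 = D_5/(r−g) = 6.15/(0.082−0.024) = 106.0345
P₀ = V_4/(1+r)^4 = 106.0345/(1+0.082)^4 = 77.3639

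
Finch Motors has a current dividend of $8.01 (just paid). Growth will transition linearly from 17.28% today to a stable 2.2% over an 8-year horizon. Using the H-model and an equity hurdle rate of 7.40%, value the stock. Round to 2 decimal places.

H-model: P₀ = D₀[(1+g_L) + H(g_S−g_L)]/(r−g_L), with H = 8/2 = 4.
P₀ = 8.01 × [(1+0.022) + 4×(0.1728−0.022)] / (0.074−0.022)
   = 8.01 × 1.6252 / 0.052 = 250.3433

$250.34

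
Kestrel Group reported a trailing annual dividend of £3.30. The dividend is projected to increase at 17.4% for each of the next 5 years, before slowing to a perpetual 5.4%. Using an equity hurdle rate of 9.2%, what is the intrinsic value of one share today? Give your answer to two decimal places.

£152.07

Two-stage DDM. Project D₁…D_5 at 0.174, terminal growth 0.054, discount at r = 0.092.
D_1 = 3.8742
D_2 = 4.5483
D_3 = 5.3397
D_4 = 6.2688
D_5 = 7.3596
Terminal value at t=5: TV = D_6/(r−g) = 7.7570/(0.092−0.054) = 204.1322
P₀ = 3.8742/(1+0.092)^1 + 4.5483/(1+0.092)^2 + 5.3397/(1+0.092)^3 + 6.2688/(1+0.092)^4 + 7.3596/(1+0.092)^5 + 204.1322/(1+0.092)^5 = 152.0722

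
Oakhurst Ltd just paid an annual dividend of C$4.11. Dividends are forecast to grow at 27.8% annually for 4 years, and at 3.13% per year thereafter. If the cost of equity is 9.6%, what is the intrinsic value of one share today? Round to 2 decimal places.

Two-stage DDM. Project D₁…D_4 at 0.278, terminal growth 0.0313, discount at r = 0.096.
D_1 = 5.2526
D_2 = 6.7128
D_3 = 8.5790
D_4 = 10.9639
Terminal value at t=4: TV = D_5/(r−g) = 11.3071/(0.096−0.0313) = 174.7616
P₀ = 5.2526/(1+0.096)^1 + 6.7128/(1+0.096)^2 + 8.5790/(1+0.096)^3 + 10.9639/(1+0.096)^4 + 174.7616/(1+0.096)^4 = 145.6122

C$145.61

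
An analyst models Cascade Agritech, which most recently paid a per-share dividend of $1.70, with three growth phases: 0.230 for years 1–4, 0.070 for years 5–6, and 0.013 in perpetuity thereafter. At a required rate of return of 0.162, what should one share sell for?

Three-stage DDM. Project D₁…D_6; terminal Gordon value at t=6 with g = 0.013; discount at r = 0.162.
D_1 = 2.0910
D_2 = 2.5719
D_3 = 3.1635
D_4 = 3.8911
D_5 = 4.1634
D_6 = 4.4549
TV_6 = 4.5128/(0.162−0.013) = 30.2873
P₀ = Σ Dₜ/(1+r)ᵗ + TV_6/(1+r)^6 = 23.9331

$23.93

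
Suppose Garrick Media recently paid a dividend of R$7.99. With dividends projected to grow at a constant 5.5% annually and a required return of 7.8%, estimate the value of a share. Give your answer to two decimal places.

Gordon growth model: P₀ = D₁/(r − g). D₁ = 7.99 × (1 + 0.055) = 8.4294.
P₀ = 8.4294 / (0.078 − 0.055) = 8.4294 / 0.023 = 366.4978

R$366.50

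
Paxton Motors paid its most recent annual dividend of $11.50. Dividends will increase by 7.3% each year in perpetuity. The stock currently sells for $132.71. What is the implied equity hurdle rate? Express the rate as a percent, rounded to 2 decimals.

Rearranging the constant-growth DDM: r = D₁/P₀ + g.
D₁ = 11.50 × (1 + 0.073) = 12.3395.
r = 12.3395 / 132.71 + 0.073 = 0.09298 + 0.073 = 0.16598

16.60%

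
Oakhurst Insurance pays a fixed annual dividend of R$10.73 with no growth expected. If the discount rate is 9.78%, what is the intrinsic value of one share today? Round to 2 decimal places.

Zero-growth DDM (perpetuity): P₀ = D/r = 10.73 / 0.0978 = 109.7137

R$109.71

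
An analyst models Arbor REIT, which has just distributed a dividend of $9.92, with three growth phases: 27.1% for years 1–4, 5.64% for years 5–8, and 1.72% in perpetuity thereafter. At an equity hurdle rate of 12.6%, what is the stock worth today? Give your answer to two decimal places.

$225.92

Three-stage DDM. Project D₁…D_8; terminal Gordon value at t=8 with g = 0.0172; discount at r = 0.126.
D_1 = 12.6083
D_2 = 16.0252
D_3 = 20.3680
D_4 = 25.8877
D_5 = 27.3478
D_6 = 28.8902
D_7 = 30.5196
D_8 = 32.2409
TV_8 = 32.7955/(0.126−0.0172) = 301.4289
P₀ = Σ Dₜ/(1+r)ᵗ + TV_8/(1+r)^8 = 225.9154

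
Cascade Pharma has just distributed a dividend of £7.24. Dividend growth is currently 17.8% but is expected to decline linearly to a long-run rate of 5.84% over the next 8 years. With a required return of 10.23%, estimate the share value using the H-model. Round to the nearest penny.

H-model: P₀ = D₀[(1+g_L) + H(g_S−g_L)]/(r−g_L), with H = 8/2 = 4.
P₀ = 7.24 × [(1+0.0584) + 4×(0.178−0.0584)] / (0.1023−0.0584)
   = 7.24 × 1.5368 / 0.0439 = 253.4495

£253.45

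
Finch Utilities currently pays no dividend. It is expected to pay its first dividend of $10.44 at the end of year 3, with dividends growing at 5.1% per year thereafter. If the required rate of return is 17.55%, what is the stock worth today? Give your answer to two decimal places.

$60.69

Deferred-dividend DDM. At t=2 the remaining stream is a growing perpetuity with first payment D_3 = 10.44.
V_2 = D_3/(r−g) = 10.44/(0.1755−0.051) = 83.8554
P₀ = V_2/(1+r)^2 = 83.8554/(1+0.1755)^2 = 60.6856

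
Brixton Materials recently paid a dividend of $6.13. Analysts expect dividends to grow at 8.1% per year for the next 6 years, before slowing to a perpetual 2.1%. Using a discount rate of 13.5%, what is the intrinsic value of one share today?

$72.10

Two-stage DDM. Project D₁…D_6 at 0.081, terminal growth 0.021, discount at r = 0.135.
D_1 = 6.6265
D_2 = 7.1633
D_3 = 7.7435
D_4 = 8.3707
D_5 = 9.0488
D_6 = 9.7817
Terminal value at t=6: TV = D_7/(r−g) = 9.9871/(0.135−0.021) = 87.6063
P₀ = 6.6265/(1+0.135)^1 + 7.1633/(1+0.135)^2 + 7.7435/(1+0.135)^3 + 8.3707/(1+0.135)^4 + 9.0488/(1+0.135)^5 + 9.7817/(1+0.135)^6 + 87.6063/(1+0.135)^6 = 72.0975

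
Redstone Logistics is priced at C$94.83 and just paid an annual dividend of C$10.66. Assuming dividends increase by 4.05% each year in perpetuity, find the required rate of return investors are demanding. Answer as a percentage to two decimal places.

Rearranging the constant-growth DDM: r = D₁/P₀ + g.
D₁ = 10.66 × (1 + 0.0405) = 11.0917.
r = 11.0917 / 94.83 + 0.0405 = 0.11696 + 0.0405 = 0.15746

15.75%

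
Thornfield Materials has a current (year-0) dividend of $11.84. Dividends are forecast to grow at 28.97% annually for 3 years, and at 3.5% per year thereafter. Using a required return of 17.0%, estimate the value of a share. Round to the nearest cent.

Two-stage DDM. Project D₁…D_3 at 0.2897, terminal growth 0.035, discount at r = 0.17.
D_1 = 15.2700
D_2 = 19.6938
D_3 = 25.3991
Terminal value at t=3: TV = D_4/(r−g) = 26.2880/(0.17−0.035) = 194.7262
P₀ = 15.2700/(1+0.17)^1 + 19.6938/(1+0.17)^2 + 25.3991/(1+0.17)^3 + 194.7262/(1+0.17)^3 = 164.8776

$164.88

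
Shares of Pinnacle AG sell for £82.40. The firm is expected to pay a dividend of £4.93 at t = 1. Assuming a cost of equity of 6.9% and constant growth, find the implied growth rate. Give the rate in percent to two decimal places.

0.92%

From P₀ = D₁/(r − g), the implied growth is g = r − D₁/P₀.
g = 0.069 − 4.93/82.40 = 0.069 − 0.05983 = 0.00917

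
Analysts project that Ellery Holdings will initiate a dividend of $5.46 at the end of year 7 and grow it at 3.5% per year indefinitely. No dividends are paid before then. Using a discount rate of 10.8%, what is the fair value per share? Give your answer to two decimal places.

Deferred-dividend DDM. At t=6 the remaining stream is a growing perpetuity with first payment D_7 = 5.46.
V_6 = D_7/(r−g) = 5.46/(0.108−0.035) = 74.7945
P₀ = V_6/(1+r)^6 = 74.7945/(1+0.108)^6 = 40.4232

$40.42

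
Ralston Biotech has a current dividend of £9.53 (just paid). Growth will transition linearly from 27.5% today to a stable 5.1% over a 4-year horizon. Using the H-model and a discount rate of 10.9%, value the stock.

H-model: P₀ = D₀[(1+g_L) + H(g_S−g_L)]/(r−g_L), with H = 4/2 = 2.
P₀ = 9.53 × [(1+0.051) + 2×(0.275−0.051)] / (0.109−0.051)
   = 9.53 × 1.4990 / 0.058 = 246.3012

£246.30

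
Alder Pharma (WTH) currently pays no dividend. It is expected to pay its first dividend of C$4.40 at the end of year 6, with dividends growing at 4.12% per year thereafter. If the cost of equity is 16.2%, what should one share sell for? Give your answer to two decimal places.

C$17.19

Deferred-dividend DDM. At t=5 the remaining stream is a growing perpetuity with first payment D_6 = 4.40.
V_5 = D_6/(r−g) = 4.40/(0.162−0.0412) = 36.4238
P₀ = V_5/(1+r)^5 = 36.4238/(1+0.162)^5 = 17.1931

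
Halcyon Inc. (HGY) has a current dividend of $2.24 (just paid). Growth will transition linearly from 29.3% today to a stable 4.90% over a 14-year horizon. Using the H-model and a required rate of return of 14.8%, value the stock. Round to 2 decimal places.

H-model: P₀ = D₀[(1+g_L) + H(g_S−g_L)]/(r−g_L), with H = 14/2 = 7.
P₀ = 2.24 × [(1+0.049) + 7×(0.293−0.049)] / (0.148−0.049)
   = 2.24 × 2.7570 / 0.099 = 62.3806

$62.38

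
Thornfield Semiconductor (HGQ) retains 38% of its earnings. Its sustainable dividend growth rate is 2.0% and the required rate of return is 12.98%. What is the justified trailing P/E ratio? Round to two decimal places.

5.76

Payout ratio b = 1 − 0.38 = 0.62.
Justified trailing P/E = b(1+g)/(r−g) = 0.62×(1+0.02)/(0.1298−0.02) = 5.7596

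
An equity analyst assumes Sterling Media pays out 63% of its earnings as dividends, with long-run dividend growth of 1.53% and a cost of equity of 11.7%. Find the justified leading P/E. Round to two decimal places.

6.19

Justified leading P/E = b/(r−g) = 0.63/(0.117−0.0153) = 6.1947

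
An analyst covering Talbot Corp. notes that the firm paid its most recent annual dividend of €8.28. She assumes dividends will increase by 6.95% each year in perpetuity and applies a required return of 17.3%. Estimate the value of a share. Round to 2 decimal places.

Gordon growth model: P₀ = D₁/(r − g). D₁ = 8.28 × (1 + 0.0695) = 8.8555.
P₀ = 8.8555 / (0.173 − 0.0695) = 8.8555 / 0.1035 = 85.5600

€85.56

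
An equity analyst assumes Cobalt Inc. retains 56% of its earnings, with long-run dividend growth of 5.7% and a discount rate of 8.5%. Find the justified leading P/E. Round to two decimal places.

15.71

Payout ratio b = 1 − 0.56 = 0.44.
Justified leading P/E = b/(r−g) = 0.44/(0.085−0.057) = 15.7143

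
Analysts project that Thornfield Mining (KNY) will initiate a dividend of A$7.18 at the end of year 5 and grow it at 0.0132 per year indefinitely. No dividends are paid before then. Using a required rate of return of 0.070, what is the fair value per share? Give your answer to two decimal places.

Deferred-dividend DDM. At t=4 the remaining stream is a growing perpetuity with first payment D_5 = 7.18.
V_4 = D_5/(r−g) = 7.18/(0.07−0.0132) = 126.4085
P₀ = V_4/(1+r)^4 = 126.4085/(1+0.07)^4 = 96.4364

A$96.44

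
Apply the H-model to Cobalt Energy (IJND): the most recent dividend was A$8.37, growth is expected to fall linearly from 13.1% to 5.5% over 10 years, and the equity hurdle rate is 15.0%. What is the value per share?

H-model: P₀ = D₀[(1+g_L) + H(g_S−g_L)]/(r−g_L), with H = 10/2 = 5.
P₀ = 8.37 × [(1+0.055) + 5×(0.131−0.055)] / (0.15−0.055)
   = 8.37 × 1.4350 / 0.095 = 126.4311

A$126.43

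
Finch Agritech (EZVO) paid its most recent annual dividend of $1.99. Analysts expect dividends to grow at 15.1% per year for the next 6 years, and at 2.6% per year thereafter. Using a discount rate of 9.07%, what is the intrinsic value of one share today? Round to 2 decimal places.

Two-stage DDM. Project D₁…D_6 at 0.151, terminal growth 0.026, discount at r = 0.0907.
D_1 = 2.2905
D_2 = 2.6364
D_3 = 3.0344
D_4 = 3.4926
D_5 = 4.0200
D_6 = 4.6271
Terminal value at t=6: TV = D_7/(r−g) = 4.7474/(0.0907−0.026) = 73.3750
P₀ = 2.2905/(1+0.0907)^1 + 2.6364/(1+0.0907)^2 + 3.0344/(1+0.0907)^3 + 3.4926/(1+0.0907)^4 + 4.0200/(1+0.0907)^5 + 4.6271/(1+0.0907)^6 + 73.3750/(1+0.0907)^6 = 58.0583

$58.06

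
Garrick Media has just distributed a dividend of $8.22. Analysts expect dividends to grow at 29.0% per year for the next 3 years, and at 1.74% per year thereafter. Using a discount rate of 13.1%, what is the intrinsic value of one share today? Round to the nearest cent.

Two-stage DDM. Project D₁…D_3 at 0.29, terminal growth 0.0174, discount at r = 0.131.
D_1 = 10.6038
D_2 = 13.6789
D_3 = 17.6458
Terminal value at t=3: TV = D_4/(r−g) = 17.9528/(0.131−0.0174) = 158.0354
P₀ = 10.6038/(1+0.131)^1 + 13.6789/(1+0.131)^2 + 17.6458/(1+0.131)^3 + 158.0354/(1+0.131)^3 = 141.5024

$141.50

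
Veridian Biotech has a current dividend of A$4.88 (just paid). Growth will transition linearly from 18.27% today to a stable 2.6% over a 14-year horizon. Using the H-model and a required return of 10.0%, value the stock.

A$140.00

H-model: P₀ = D₀[(1+g_L) + H(g_S−g_L)]/(r−g_L), with H = 14/2 = 7.
P₀ = 4.88 × [(1+0.026) + 7×(0.1827−0.026)] / (0.1−0.026)
   = 4.88 × 2.1229 / 0.074 = 139.9966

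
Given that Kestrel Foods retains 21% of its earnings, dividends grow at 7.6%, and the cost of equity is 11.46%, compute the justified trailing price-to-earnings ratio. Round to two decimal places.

Payout ratio b = 1 − 0.21 = 0.79.
Justified trailing P/E = b(1+g)/(r−g) = 0.79×(1+0.076)/(0.1146−0.076) = 22.0218

22.02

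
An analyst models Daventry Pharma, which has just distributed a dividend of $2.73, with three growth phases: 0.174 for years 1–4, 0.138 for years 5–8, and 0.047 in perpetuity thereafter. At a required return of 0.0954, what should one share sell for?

$119.66

Three-stage DDM. Project D₁…D_8; terminal Gordon value at t=8 with g = 0.047; discount at r = 0.0954.
D_1 = 3.2050
D_2 = 3.7627
D_3 = 4.4174
D_4 = 5.1860
D_5 = 5.9017
D_6 = 6.7161
D_7 = 7.6430
D_8 = 8.6977
TV_8 = 9.1065/(0.0954−0.047) = 188.1505
P₀ = Σ Dₜ/(1+r)ᵗ + TV_8/(1+r)^8 = 119.6550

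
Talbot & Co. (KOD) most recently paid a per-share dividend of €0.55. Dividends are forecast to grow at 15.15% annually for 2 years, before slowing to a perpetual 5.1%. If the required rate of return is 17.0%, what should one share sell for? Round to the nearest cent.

Two-stage DDM. Project D₁…D_2 at 0.1515, terminal growth 0.051, discount at r = 0.17.
D_1 = 0.6333
D_2 = 0.7293
Terminal value at t=2: TV = D_3/(r−g) = 0.7665/(0.17−0.051) = 6.4409
P₀ = 0.6333/(1+0.17)^1 + 0.7293/(1+0.17)^2 + 6.4409/(1+0.17)^2 = 5.7792

€5.78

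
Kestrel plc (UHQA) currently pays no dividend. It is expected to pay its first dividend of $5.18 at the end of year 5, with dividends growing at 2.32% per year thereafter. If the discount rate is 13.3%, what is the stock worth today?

Deferred-dividend DDM. At t=4 the remaining stream is a growing perpetuity with first payment D_5 = 5.18.
V_4 = D_5/(r−g) = 5.18/(0.133−0.0232) = 47.1767
P₀ = V_4/(1+r)^4 = 47.1767/(1+0.133)^4 = 28.6291

$28.63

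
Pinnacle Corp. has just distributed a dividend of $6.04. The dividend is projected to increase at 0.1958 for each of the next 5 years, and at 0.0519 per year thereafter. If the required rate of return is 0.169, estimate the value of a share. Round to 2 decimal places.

Two-stage DDM. Project D₁…D_5 at 0.1958, terminal growth 0.0519, discount at r = 0.169.
D_1 = 7.2226
D_2 = 8.6368
D_3 = 10.3279
D_4 = 12.3501
D_5 = 14.7683
Terminal value at t=5: TV = D_6/(r−g) = 15.5347/(0.169−0.0519) = 132.6622
P₀ = 7.2226/(1+0.169)^1 + 8.6368/(1+0.169)^2 + 10.3279/(1+0.169)^3 + 12.3501/(1+0.169)^4 + 14.7683/(1+0.169)^5 + 132.6622/(1+0.169)^5 = 93.1096

$93.11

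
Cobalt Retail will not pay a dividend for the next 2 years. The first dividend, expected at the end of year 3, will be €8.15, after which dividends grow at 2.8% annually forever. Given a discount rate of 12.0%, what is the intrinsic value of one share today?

€70.62

Deferred-dividend DDM. At t=2 the remaining stream is a growing perpetuity with first payment D_3 = 8.15.
V_2 = D_3/(r−g) = 8.15/(0.12−0.028) = 88.5870
P₀ = V_2/(1+r)^2 = 88.5870/(1+0.12)^2 = 70.6210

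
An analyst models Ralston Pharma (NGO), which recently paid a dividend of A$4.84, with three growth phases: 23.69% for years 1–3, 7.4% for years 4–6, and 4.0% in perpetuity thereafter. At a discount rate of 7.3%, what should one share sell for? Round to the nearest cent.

Three-stage DDM. Project D₁…D_6; terminal Gordon value at t=6 with g = 0.04; discount at r = 0.073.
D_1 = 5.9866
D_2 = 7.4048
D_3 = 9.1590
D_4 = 9.8368
D_5 = 10.5647
D_6 = 11.3465
TV_6 = 11.8004/(0.073−0.04) = 357.5867
P₀ = Σ Dₜ/(1+r)ᵗ + TV_6/(1+r)^6 = 276.0140

A$276.01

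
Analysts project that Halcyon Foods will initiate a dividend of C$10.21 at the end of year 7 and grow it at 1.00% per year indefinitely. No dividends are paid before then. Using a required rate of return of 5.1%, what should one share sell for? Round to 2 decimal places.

C$184.77

Deferred-dividend DDM. At t=6 the remaining stream is a growing perpetuity with first payment D_7 = 10.21.
V_6 = D_7/(r−g) = 10.21/(0.051−0.01) = 249.0244
P₀ = V_6/(1+r)^6 = 249.0244/(1+0.051)^6 = 184.7675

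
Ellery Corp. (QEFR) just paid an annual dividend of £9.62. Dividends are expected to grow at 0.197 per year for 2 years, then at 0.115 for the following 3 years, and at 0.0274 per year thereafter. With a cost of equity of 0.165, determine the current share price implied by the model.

Three-stage DDM. Project D₁…D_5; terminal Gordon value at t=5 with g = 0.0274; discount at r = 0.165.
D_1 = 11.5151
D_2 = 13.7836
D_3 = 15.3687
D_4 = 17.1361
D_5 = 19.1068
TV_5 = 19.6303/(0.165−0.0274) = 142.6623
P₀ = Σ Dₜ/(1+r)ᵗ + TV_5/(1+r)^5 = 114.4442

£114.44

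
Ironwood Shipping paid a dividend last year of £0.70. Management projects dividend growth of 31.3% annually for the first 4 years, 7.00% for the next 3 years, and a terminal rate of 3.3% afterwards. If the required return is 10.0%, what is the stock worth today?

£28.64

Three-stage DDM. Project D₁…D_7; terminal Gordon value at t=7 with g = 0.033; discount at r = 0.1.
D_1 = 0.9191
D_2 = 1.2068
D_3 = 1.5845
D_4 = 2.0804
D_5 = 2.2261
D_6 = 2.3819
D_7 = 2.5486
TV_7 = 2.6327/(0.1−0.033) = 39.2947
P₀ = Σ Dₜ/(1+r)ᵗ + TV_7/(1+r)^7 = 28.6433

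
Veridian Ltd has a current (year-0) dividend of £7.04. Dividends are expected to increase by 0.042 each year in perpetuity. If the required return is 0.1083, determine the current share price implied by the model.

Gordon growth model: P₀ = D₁/(r − g). D₁ = 7.04 × (1 + 0.042) = 7.3357.
P₀ = 7.3357 / (0.1083 − 0.042) = 7.3357 / 0.0663 = 110.6437

£110.64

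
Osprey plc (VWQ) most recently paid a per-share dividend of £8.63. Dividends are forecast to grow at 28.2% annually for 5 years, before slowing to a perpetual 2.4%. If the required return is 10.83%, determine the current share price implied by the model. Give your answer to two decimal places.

Two-stage DDM. Project D₁…D_5 at 0.282, terminal growth 0.024, discount at r = 0.1083.
D_1 = 11.0637
D_2 = 14.1836
D_3 = 18.1834
D_4 = 23.3111
D_5 = 29.8848
Terminal value at t=5: TV = D_6/(r−g) = 30.6021/(0.1083−0.024) = 363.0139
P₀ = 11.0637/(1+0.1083)^1 + 14.1836/(1+0.1083)^2 + 18.1834/(1+0.1083)^3 + 23.3111/(1+0.1083)^4 + 29.8848/(1+0.1083)^5 + 363.0139/(1+0.1083)^5 = 285.2967

£285.30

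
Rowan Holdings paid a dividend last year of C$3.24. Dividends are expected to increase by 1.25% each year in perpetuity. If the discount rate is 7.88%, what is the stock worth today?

Gordon growth model: P₀ = D₁/(r − g). D₁ = 3.24 × (1 + 0.0125) = 3.2805.
P₀ = 3.2805 / (0.0788 − 0.0125) = 3.2805 / 0.0663 = 49.4796

C$49.48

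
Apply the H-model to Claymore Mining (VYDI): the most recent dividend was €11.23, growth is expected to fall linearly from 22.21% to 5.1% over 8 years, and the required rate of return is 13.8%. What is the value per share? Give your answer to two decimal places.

€224.01

H-model: P₀ = D₀[(1+g_L) + H(g_S−g_L)]/(r−g_L), with H = 8/2 = 4.
P₀ = 11.23 × [(1+0.051) + 4×(0.2221−0.051)] / (0.138−0.051)
   = 11.23 × 1.7354 / 0.087 = 224.0062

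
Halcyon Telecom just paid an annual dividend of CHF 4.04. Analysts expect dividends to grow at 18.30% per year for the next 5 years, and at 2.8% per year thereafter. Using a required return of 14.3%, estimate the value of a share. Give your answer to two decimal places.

CHF 65.31

Two-stage DDM. Project D₁…D_5 at 0.183, terminal growth 0.028, discount at r = 0.143.
D_1 = 4.7793
D_2 = 5.6539
D_3 = 6.6886
D_4 = 7.9126
D_5 = 9.3606
Terminal value at t=5: TV = D_6/(r−g) = 9.6227/(0.143−0.028) = 83.6759
P₀ = 4.7793/(1+0.143)^1 + 5.6539/(1+0.143)^2 + 6.6886/(1+0.143)^3 + 7.9126/(1+0.143)^4 + 9.3606/(1+0.143)^5 + 83.6759/(1+0.143)^5 = 65.3136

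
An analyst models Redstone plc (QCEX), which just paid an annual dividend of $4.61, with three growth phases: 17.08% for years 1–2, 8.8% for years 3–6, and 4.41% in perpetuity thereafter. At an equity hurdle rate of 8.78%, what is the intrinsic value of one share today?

Three-stage DDM. Project D₁…D_6; terminal Gordon value at t=6 with g = 0.0441; discount at r = 0.0878.
D_1 = 5.3974
D_2 = 6.3193
D_3 = 6.8754
D_4 = 7.4804
D_5 = 8.1387
D_6 = 8.8549
TV_6 = 9.2454/(0.0878−0.0441) = 211.5644
P₀ = Σ Dₜ/(1+r)ᵗ + TV_6/(1+r)^6 = 159.3607

$159.36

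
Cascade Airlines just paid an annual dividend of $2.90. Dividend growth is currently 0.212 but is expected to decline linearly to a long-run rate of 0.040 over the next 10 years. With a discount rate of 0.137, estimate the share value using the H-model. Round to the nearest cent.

H-model: P₀ = D₀[(1+g_L) + H(g_S−g_L)]/(r−g_L), with H = 10/2 = 5.
P₀ = 2.90 × [(1+0.04) + 5×(0.212−0.04)] / (0.137−0.04)
   = 2.90 × 1.9000 / 0.097 = 56.8041

$56.80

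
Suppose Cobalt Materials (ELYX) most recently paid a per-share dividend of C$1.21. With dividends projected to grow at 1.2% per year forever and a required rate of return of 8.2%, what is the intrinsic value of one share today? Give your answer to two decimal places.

C$17.49

Gordon growth model: P₀ = D₁/(r − g). D₁ = 1.21 × (1 + 0.012) = 1.2245.
P₀ = 1.2245 / (0.082 − 0.012) = 1.2245 / 0.07 = 17.4931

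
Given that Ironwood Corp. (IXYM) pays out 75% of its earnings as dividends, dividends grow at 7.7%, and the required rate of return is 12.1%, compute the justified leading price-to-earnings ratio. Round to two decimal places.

17.05

Justified leading P/E = b/(r−g) = 0.75/(0.121−0.077) = 17.0455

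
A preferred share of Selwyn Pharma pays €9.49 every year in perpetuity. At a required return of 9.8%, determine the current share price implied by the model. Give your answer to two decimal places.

Zero-growth DDM (perpetuity): P₀ = D/r = 9.49 / 0.098 = 96.8367

€96.84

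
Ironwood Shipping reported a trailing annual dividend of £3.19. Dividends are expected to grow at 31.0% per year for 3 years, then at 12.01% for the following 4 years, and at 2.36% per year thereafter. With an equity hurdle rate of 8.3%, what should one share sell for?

Three-stage DDM. Project D₁…D_7; terminal Gordon value at t=7 with g = 0.0236; discount at r = 0.083.
D_1 = 4.1789
D_2 = 5.4744
D_3 = 7.1714
D_4 = 8.0327
D_5 = 8.9974
D_6 = 10.0780
D_7 = 11.2884
TV_7 = 11.5548/(0.083−0.0236) = 194.5251
P₀ = Σ Dₜ/(1+r)ᵗ + TV_7/(1+r)^7 = 150.0769

£150.08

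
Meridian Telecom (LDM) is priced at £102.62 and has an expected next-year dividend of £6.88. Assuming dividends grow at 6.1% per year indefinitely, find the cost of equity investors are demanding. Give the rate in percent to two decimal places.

Rearranging the constant-growth DDM: r = D₁/P₀ + g.
r = 6.8800 / 102.62 + 0.061 = 0.06704 + 0.061 = 0.12804

12.80%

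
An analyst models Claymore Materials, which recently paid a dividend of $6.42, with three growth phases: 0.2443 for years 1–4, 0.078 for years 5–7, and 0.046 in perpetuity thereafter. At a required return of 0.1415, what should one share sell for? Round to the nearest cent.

Three-stage DDM. Project D₁…D_7; terminal Gordon value at t=7 with g = 0.046; discount at r = 0.1415.
D_1 = 7.9884
D_2 = 9.9400
D_3 = 12.3683
D_4 = 15.3899
D_5 = 16.5903
D_6 = 17.8843
D_7 = 19.2793
TV_7 = 20.1662/(0.1415−0.046) = 211.1641
P₀ = Σ Dₜ/(1+r)ᵗ + TV_7/(1+r)^7 = 139.9000

$139.90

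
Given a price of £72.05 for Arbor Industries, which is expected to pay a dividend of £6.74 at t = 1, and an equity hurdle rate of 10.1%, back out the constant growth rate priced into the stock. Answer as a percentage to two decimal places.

From P₀ = D₁/(r − g), the implied growth is g = r − D₁/P₀.
g = 0.101 − 6.74/72.05 = 0.101 − 0.09355 = 0.00745

0.75%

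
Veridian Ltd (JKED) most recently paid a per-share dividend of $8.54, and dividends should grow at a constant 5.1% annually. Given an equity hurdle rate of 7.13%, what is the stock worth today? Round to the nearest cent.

Gordon growth model: P₀ = D₁/(r − g). D₁ = 8.54 × (1 + 0.051) = 8.9755.
P₀ = 8.9755 / (0.0713 − 0.051) = 8.9755 / 0.0203 = 442.1448

$442.14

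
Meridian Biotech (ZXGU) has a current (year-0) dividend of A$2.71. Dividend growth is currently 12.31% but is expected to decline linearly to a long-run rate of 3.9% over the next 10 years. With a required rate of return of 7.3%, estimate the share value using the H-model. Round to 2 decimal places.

A$116.33

H-model: P₀ = D₀[(1+g_L) + H(g_S−g_L)]/(r−g_L), with H = 10/2 = 5.
P₀ = 2.71 × [(1+0.039) + 5×(0.1231−0.039)] / (0.073−0.039)
   = 2.71 × 1.4595 / 0.034 = 116.3307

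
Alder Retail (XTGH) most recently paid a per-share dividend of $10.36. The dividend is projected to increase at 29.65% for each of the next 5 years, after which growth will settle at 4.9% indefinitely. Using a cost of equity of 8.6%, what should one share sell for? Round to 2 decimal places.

$803.20

Two-stage DDM. Project D₁…D_5 at 0.2965, terminal growth 0.049, discount at r = 0.086.
D_1 = 13.4317
D_2 = 17.4143
D_3 = 22.5776
D_4 = 29.2718
D_5 = 37.9509
Terminal value at t=5: TV = D_6/(r−g) = 39.8105/(0.086−0.049) = 1075.9600
P₀ = 13.4317/(1+0.086)^1 + 17.4143/(1+0.086)^2 + 22.5776/(1+0.086)^3 + 29.2718/(1+0.086)^4 + 37.9509/(1+0.086)^5 + 1075.9600/(1+0.086)^5 = 803.2019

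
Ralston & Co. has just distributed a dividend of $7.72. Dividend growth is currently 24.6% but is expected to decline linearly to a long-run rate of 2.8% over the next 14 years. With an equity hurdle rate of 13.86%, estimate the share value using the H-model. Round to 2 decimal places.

$178.27

H-model: P₀ = D₀[(1+g_L) + H(g_S−g_L)]/(r−g_L), with H = 14/2 = 7.
P₀ = 7.72 × [(1+0.028) + 7×(0.246−0.028)] / (0.1386−0.028)
   = 7.72 × 2.5540 / 0.1106 = 178.2720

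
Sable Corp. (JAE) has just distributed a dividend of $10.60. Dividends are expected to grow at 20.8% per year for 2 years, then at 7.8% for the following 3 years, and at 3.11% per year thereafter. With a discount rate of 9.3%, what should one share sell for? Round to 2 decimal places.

Three-stage DDM. Project D₁…D_5; terminal Gordon value at t=5 with g = 0.0311; discount at r = 0.093.
D_1 = 12.8048
D_2 = 15.4682
D_3 = 16.6747
D_4 = 17.9753
D_5 = 19.3774
TV_5 = 19.9801/(0.093−0.0311) = 322.7797
P₀ = Σ Dₜ/(1+r)ᵗ + TV_5/(1+r)^5 = 269.3718

$269.37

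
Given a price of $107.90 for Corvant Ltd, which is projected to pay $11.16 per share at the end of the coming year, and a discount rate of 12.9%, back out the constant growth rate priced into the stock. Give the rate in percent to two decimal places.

2.56%

From P₀ = D₁/(r − g), the implied growth is g = r − D₁/P₀.
g = 0.129 − 11.16/107.90 = 0.129 − 0.10343 = 0.02557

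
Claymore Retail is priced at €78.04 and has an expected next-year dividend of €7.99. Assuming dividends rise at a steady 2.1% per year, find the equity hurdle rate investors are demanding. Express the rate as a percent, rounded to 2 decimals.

Rearranging the constant-growth DDM: r = D₁/P₀ + g.
r = 7.9900 / 78.04 + 0.021 = 0.10238 + 0.021 = 0.12338

12.34%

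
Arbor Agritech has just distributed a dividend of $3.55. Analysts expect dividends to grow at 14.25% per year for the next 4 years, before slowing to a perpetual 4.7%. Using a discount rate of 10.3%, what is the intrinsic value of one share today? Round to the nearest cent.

Two-stage DDM. Project D₁…D_4 at 0.1425, terminal growth 0.047, discount at r = 0.103.
D_1 = 4.0559
D_2 = 4.6338
D_3 = 5.2942
D_4 = 6.0486
Terminal value at t=4: TV = D_5/(r−g) = 6.3329/(0.103−0.047) = 113.0868
P₀ = 4.0559/(1+0.103)^1 + 4.6338/(1+0.103)^2 + 5.2942/(1+0.103)^3 + 6.0486/(1+0.103)^4 + 113.0868/(1+0.103)^4 = 91.9205

$91.92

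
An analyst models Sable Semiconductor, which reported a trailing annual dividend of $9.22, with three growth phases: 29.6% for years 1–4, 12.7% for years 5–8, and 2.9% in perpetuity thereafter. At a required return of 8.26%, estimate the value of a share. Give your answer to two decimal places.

$569.76

Three-stage DDM. Project D₁…D_8; terminal Gordon value at t=8 with g = 0.029; discount at r = 0.0826.
D_1 = 11.9491
D_2 = 15.4861
D_3 = 20.0699
D_4 = 26.0106
D_5 = 29.3140
D_6 = 33.0369
D_7 = 37.2325
D_8 = 41.9611
TV_8 = 43.1779/(0.0826−0.029) = 805.5587
P₀ = Σ Dₜ/(1+r)ᵗ + TV_8/(1+r)^8 = 569.7635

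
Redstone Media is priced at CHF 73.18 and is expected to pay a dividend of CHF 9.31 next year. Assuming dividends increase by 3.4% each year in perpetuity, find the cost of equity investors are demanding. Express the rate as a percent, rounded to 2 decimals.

Rearranging the constant-growth DDM: r = D₁/P₀ + g.
r = 9.3100 / 73.18 + 0.034 = 0.12722 + 0.034 = 0.16122

16.12%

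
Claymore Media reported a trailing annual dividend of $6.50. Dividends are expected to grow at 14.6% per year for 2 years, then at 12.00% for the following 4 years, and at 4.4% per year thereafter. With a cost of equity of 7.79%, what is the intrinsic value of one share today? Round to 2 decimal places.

$310.38

Three-stage DDM. Project D₁…D_6; terminal Gordon value at t=6 with g = 0.044; discount at r = 0.0779.
D_1 = 7.4490
D_2 = 8.5366
D_3 = 9.5609
D_4 = 10.7083
D_5 = 11.9932
D_6 = 13.4324
TV_6 = 14.0235/(0.0779−0.044) = 413.6714
P₀ = Σ Dₜ/(1+r)ᵗ + TV_6/(1+r)^6 = 310.3762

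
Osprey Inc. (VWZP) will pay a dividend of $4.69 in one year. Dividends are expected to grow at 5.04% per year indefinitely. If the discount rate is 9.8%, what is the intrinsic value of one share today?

$98.53

Gordon growth model: P₀ = D₁/(r − g), with D₁ = 4.69 given directly.
P₀ = 4.6900 / (0.098 − 0.0504) = 4.6900 / 0.0476 = 98.5294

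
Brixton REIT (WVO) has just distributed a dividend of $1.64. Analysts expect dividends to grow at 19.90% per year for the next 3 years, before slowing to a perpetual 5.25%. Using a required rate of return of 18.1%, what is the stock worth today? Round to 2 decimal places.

Two-stage DDM. Project D₁…D_3 at 0.199, terminal growth 0.0525, discount at r = 0.181.
D_1 = 1.9664
D_2 = 2.3577
D_3 = 2.8268
Terminal value at t=3: TV = D_4/(r−g) = 2.9753/(0.181−0.0525) = 23.1537
P₀ = 1.9664/(1+0.181)^1 + 2.3577/(1+0.181)^2 + 2.8268/(1+0.181)^3 + 23.1537/(1+0.181)^3 = 19.1278

$19.13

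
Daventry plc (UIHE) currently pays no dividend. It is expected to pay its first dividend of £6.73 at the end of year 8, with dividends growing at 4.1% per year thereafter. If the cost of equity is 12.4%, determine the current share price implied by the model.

Deferred-dividend DDM. At t=7 the remaining stream is a growing perpetuity with first payment D_8 = 6.73.
V_7 = D_8/(r−g) = 6.73/(0.124−0.041) = 81.0843
P₀ = V_7/(1+r)^7 = 81.0843/(1+0.124)^7 = 35.7744

£35.77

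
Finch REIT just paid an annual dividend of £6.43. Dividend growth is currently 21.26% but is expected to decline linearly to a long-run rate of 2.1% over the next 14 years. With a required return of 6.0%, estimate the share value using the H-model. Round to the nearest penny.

H-model: P₀ = D₀[(1+g_L) + H(g_S−g_L)]/(r−g_L), with H = 14/2 = 7.
P₀ = 6.43 × [(1+0.021) + 7×(0.2126−0.021)] / (0.06−0.021)
   = 6.43 × 2.3622 / 0.039 = 389.4602

£389.46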